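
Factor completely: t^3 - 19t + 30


Try integer roots (divisors of 30). t=3: p(3)=0.
Divide out (t - 3): quotient is t^2 + 3t - 10.
Factor the quadratic: (t + 5)(t - 2)
Result: (t - 3)(t + 5)(t - 2)


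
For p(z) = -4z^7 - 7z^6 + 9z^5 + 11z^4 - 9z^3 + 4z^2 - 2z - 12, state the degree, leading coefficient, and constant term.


Highest power of z is 7, with coefficient -4. Constant term is -12.
Degree = 7, leading coefficient = -4, constant term = -12


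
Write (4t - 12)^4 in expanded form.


Expand (4t - 12)^4 by repeated multiplication:
  (4t - 12)^2 = 16t^2 - 96t + 144
  (4t - 12)^3 = 64t^3 - 576t^2 + 1728t - 1728
= 256t^4 - 3072t^3 + 13824t^2 - 27648t + 20736


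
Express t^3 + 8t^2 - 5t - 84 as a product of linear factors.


Try integer roots (divisors of -84). t=-4: p(-4)=0.
Divide out (t + 4): quotient is t^2 + 4t - 21.
Factor the quadratic: (t + 7)(t - 3)
Result: (t + 4)(t + 7)(t - 3)


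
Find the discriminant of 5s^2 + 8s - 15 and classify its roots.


D = b^2 - 4ac = (8)^2 - 4(5)(-15) = 64 + 300 = 364
Since D > 0: two distinct irrational roots


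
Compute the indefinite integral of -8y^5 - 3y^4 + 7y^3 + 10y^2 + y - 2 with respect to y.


Reverse power rule on each term:
  ∫ -8y^5 dy = -(4/3)y^6
  ∫ -3y^4 dy = -(3/5)y^5
  ∫ 7y^3 dy = (7/4)y^4
  ∫ 10y^2 dy = (10/3)y^3
  ∫ y dy = (1/2)y^2
  ∫ -2 dy = -2y
F(y) = -(4/3)y^6 - (3/5)y^5 + (7/4)y^4 + (10/3)y^3 + (1/2)y^2 - 2y + C


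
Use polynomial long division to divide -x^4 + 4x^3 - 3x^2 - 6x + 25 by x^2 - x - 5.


(-x^4 + 4x^3 - 3x^2 - 6x + 25) / (x^2 - x - 5)
Step 1: -x^2 * (x^2 - x - 5) = -x^4 + x^3 + 5x^2; subtract.
Step 2: 3x * (x^2 - x - 5) = 3x^3 - 3x^2 - 15x; subtract.
Step 3: -5 * (x^2 - x - 5) = -5x^2 + 5x + 25; subtract.
Quotient: -x^2 + 3x - 5, Remainder: 4x


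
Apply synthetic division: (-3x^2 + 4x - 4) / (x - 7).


Synthetic division with c = 7. Coefficients: -3, 4, -4
Bring down -3.
  -3 * 7 = -21; -21 + 4 = -17
  -17 * 7 = -119; -119 - 4 = -123
Quotient: -3x - 17, Remainder: -123


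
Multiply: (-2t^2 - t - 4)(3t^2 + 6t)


Distribute each term of the first polynomial:
  (-2t^2)(3t^2 + 6t) = -6t^4 - 12t^3
  (-t)(3t^2 + 6t) = -3t^3 - 6t^2
  (-4)(3t^2 + 6t) = -12t^2 - 24t
Sum: -6t^4 - 15t^3 - 18t^2 - 24t


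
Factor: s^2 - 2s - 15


Roots satisfy r1 + r2 = -b/a = 2 and r1*r2 = c/a = -15.
So r1 = 5, r2 = -3.
s^2 - 2s - 15 = (s - r1)(s - r2) = (s - 5)(s + 3)


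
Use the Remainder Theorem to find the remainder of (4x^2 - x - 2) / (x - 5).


By the Remainder Theorem, the remainder equals p(5):
  4*(5)^2 = 100
  -1*(5)^1 = -5
  constant: -2
Sum: 100 - 5 - 2 = 93


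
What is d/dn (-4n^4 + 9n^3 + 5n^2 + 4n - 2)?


Apply the power rule term by term:
  d/dn(-4n^4) = -16n^3
  d/dn(9n^3) = 27n^2
  d/dn(5n^2) = 10n
  d/dn(4n) = 4
  d/dn(-2) = 0
p'(n) = -16n^3 + 27n^2 + 10n + 4


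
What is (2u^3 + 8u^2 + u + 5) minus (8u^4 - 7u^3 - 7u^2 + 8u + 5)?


Distribute the minus sign:
  (2u^3 + 8u^2 + u + 5)
- (8u^4 - 7u^3 - 7u^2 + 8u + 5)
Negate second polynomial: -8u^4 + 7u^3 + 7u^2 - 8u - 5
Add: -8u^4 + 9u^3 + 15u^2 - 7u


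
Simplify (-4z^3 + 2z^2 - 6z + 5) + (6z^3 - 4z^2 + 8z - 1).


Align terms by degree and add:
  -4z^3 + 2z^2 - 6z + 5
+ 6z^3 - 4z^2 + 8z - 1
= 2z^3 - 2z^2 + 2z + 4


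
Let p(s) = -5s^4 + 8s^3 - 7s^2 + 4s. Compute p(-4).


Using direct substitution:
  -5 * (-4)^4 = -1280
  8 * (-4)^3 = -512
  -7 * (-4)^2 = -112
  4 * (-4)^1 = -16
  constant: 0
Sum = -1280 - 512 - 112 - 16 + 0 = -1920


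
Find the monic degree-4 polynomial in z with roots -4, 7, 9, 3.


p(z) = (z + 4)(z - 7)(z - 9)(z - 3)
Expand: z^4 - 15z^3 + 35z^2 + 255z - 756


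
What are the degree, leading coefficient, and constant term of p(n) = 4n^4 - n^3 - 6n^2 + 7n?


Highest power of n is 4, with coefficient 4. Constant term is 0.
Degree = 4, leading coefficient = 4, constant term = 0


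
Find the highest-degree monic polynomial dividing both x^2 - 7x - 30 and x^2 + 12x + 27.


Factor each:
  x^2 - 7x - 30 = (x + 3)(x - 10)
  x^2 + 12x + 27 = (x + 3)(x + 9)
Common monic factor: x + 3


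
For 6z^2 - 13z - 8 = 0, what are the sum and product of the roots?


For az^2+bz+c=0: sum = -b/a, product = c/a.
a=6, b=-13, c=-8
Sum = -(-13)/6 = 13/6
Product = (-8)/6 = -4/3


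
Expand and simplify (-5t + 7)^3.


Expand (-5t + 7)^3 by repeated multiplication:
  (-5t + 7)^2 = 25t^2 - 70t + 49
= -125t^3 + 525t^2 - 735t + 343


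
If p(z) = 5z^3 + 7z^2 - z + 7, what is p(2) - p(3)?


p(2) = 73
p(3) = 202
p(2) - p(3) = 73 - 202 = -129


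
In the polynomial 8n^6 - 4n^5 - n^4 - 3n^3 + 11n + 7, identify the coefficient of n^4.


Read off the coefficient of n^4: -1


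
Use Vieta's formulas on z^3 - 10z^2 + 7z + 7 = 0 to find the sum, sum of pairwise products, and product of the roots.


Monic cubic z^3+bz^2+cz+d=0: sum=-b, pairwise sum=c, product=-d.
b=-10, c=7, d=7
r1+r2+r3 = 10
r1r2+r1r3+r2r3 = 7
r1r2r3 = -7


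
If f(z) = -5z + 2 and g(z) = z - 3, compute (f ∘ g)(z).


Substitute g(z) into f:
f(g(z)) = -5*(z - 3) + 2
Expand and combine: -5z + 17


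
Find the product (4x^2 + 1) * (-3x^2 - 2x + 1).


Distribute each term of the first polynomial:
  (4x^2)(-3x^2 - 2x + 1) = -12x^4 - 8x^3 + 4x^2
  (1)(-3x^2 - 2x + 1) = -3x^2 - 2x + 1
Sum: -12x^4 - 8x^3 + x^2 - 2x + 1


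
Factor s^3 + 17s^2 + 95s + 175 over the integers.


Try integer roots (divisors of 175). s=-5: p(-5)=0.
Divide out (s + 5): quotient is s^2 + 12s + 35.
Factor the quadratic: (s + 7)(s + 5)
Result: (s + 5)(s + 7)(s + 5)


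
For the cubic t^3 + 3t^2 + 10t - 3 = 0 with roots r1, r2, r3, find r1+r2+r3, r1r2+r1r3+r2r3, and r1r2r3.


Monic cubic t^3+bt^2+ct+d=0: sum=-b, pairwise sum=c, product=-d.
b=3, c=10, d=-3
r1+r2+r3 = -3
r1r2+r1r3+r2r3 = 10
r1r2r3 = 3


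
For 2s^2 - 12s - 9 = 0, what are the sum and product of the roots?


For as^2+bs+c=0: sum = -b/a, product = c/a.
a=2, b=-12, c=-9
Sum = -(-12)/2 = 6
Product = (-9)/2 = -9/2


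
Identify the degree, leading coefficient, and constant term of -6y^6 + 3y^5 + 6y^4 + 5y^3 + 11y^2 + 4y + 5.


Highest power of y is 6, with coefficient -6. Constant term is 5.
Degree = 6, leading coefficient = -6, constant term = 5


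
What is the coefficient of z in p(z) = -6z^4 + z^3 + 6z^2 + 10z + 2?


Read off the coefficient of z: 10


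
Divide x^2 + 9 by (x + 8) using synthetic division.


Synthetic division with c = -8. Coefficients: 1, 0, 9
Bring down 1.
  1 * -8 = -8; -8 + 0 = -8
  -8 * -8 = 64; 64 + 9 = 73
Quotient: x - 8, Remainder: 73


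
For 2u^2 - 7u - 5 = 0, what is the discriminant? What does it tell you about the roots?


D = b^2 - 4ac = (-7)^2 - 4(2)(-5) = 49 + 40 = 89
Since D > 0: two distinct irrational roots


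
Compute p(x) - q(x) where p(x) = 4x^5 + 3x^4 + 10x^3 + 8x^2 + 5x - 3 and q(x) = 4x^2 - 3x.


Distribute the minus sign:
  (4x^5 + 3x^4 + 10x^3 + 8x^2 + 5x - 3)
- (4x^2 - 3x)
Negate second polynomial: -4x^2 + 3x
Add: 4x^5 + 3x^4 + 10x^3 + 4x^2 + 8x - 3


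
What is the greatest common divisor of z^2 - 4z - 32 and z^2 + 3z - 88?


Factor each:
  z^2 - 4z - 32 = (z - 8)(z + 4)
  z^2 + 3z - 88 = (z - 8)(z + 11)
Common monic factor: z - 8


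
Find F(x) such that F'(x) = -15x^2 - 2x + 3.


Reverse power rule on each term:
  ∫ -15x^2 dx = -5x^3
  ∫ -2x dx = -x^2
  ∫ 3 dx = 3x
F(x) = -5x^3 - x^2 + 3x + C


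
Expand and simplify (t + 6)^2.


Expand (t + 6)^2 by repeated multiplication:
= t^2 + 12t + 36


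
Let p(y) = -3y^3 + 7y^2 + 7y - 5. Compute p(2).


Using direct substitution:
  -3 * (2)^3 = -24
  7 * (2)^2 = 28
  7 * (2)^1 = 14
  constant: -5
Sum = -24 + 28 + 14 - 5 = 13


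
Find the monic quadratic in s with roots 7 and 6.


p(s) = (s - 7)(s - 6)
Expand: s^2 - 13s + 42


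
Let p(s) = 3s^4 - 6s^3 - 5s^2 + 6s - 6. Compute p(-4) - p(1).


p(-4) = 1042
p(1) = -8
p(-4) - p(1) = 1042 + 8 = 1050


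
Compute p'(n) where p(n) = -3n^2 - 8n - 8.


Apply the power rule term by term:
  d/dn(-3n^2) = -6n
  d/dn(-8n) = -8
  d/dn(-8) = 0
p'(n) = -6n - 8


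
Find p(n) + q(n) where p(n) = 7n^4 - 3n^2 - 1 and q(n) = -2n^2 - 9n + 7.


Align terms by degree and add:
  7n^4 - 3n^2 - 1
  -2n^2 - 9n + 7
= 7n^4 - 5n^2 - 9n + 6


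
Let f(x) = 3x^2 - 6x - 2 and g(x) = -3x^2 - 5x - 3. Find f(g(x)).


Substitute g(x) into f:
f(g(x)) = 3*(-3x^2 - 5x - 3)^2 + (-6)*(-3x^2 - 5x - 3) + (-2)
(-3x^2 - 5x - 3)^2 = 9x^4 + 30x^3 + 43x^2 + 30x + 9
Expand and combine: 27x^4 + 90x^3 + 147x^2 + 120x + 43


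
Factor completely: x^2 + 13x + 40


Roots satisfy r1 + r2 = -b/a = -13 and r1*r2 = c/a = 40.
So r1 = -5, r2 = -8.
x^2 + 13x + 40 = (x - r1)(x - r2) = (x + 5)(x + 8)


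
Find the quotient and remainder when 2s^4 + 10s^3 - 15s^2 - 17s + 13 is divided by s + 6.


(2s^4 + 10s^3 - 15s^2 - 17s + 13) / (s + 6)
Step 1: 2s^3 * (s + 6) = 2s^4 + 12s^3; subtract.
Step 2: -2s^2 * (s + 6) = -2s^3 - 12s^2; subtract.
Step 3: -3s * (s + 6) = -3s^2 - 18s; subtract.
Step 4: 1 * (s + 6) = s + 6; subtract.
Quotient: 2s^3 - 2s^2 - 3s + 1, Remainder: 7


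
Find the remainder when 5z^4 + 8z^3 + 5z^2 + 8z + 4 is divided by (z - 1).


By the Remainder Theorem, the remainder equals p(1):
  5*(1)^4 = 5
  8*(1)^3 = 8
  5*(1)^2 = 5
  8*(1)^1 = 8
  constant: 4
Sum: 5 + 8 + 5 + 8 + 4 = 30


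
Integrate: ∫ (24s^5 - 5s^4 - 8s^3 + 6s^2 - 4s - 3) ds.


Reverse power rule on each term:
  ∫ 24s^5 ds = 4s^6
  ∫ -5s^4 ds = -s^5
  ∫ -8s^3 ds = -2s^4
  ∫ 6s^2 ds = 2s^3
  ∫ -4s ds = -2s^2
  ∫ -3 ds = -3s
F(s) = 4s^6 - s^5 - 2s^4 + 2s^3 - 2s^2 - 3s + C


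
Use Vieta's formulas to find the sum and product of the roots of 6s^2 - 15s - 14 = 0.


For as^2+bs+c=0: sum = -b/a, product = c/a.
a=6, b=-15, c=-14
Sum = -(-15)/6 = 5/2
Product = (-14)/6 = -7/3


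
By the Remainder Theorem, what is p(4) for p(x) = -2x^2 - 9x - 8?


By the Remainder Theorem, the remainder equals p(4):
  -2*(4)^2 = -32
  -9*(4)^1 = -36
  constant: -8
Sum: -32 - 36 - 8 = -76


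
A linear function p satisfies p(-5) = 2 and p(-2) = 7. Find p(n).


p(n) = mn + b. Using p(-5)=2, p(-2)=7:
m = (2 - 7)/(-5 + 2) = -5/-3 = 5/3
b = 2 - m*(-5) = 2 + 25/3 = 31/3
p(n) = (5/3)n + (31/3)


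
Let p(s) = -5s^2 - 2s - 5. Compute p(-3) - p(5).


p(-3) = -44
p(5) = -140
p(-3) - p(5) = -44 + 140 = 96


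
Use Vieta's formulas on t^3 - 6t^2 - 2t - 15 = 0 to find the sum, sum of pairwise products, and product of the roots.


Monic cubic t^3+bt^2+ct+d=0: sum=-b, pairwise sum=c, product=-d.
b=-6, c=-2, d=-15
r1+r2+r3 = 6
r1r2+r1r3+r2r3 = -2
r1r2r3 = 15


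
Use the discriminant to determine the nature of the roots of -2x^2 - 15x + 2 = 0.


D = b^2 - 4ac = (-15)^2 - 4(-2)(2) = 225 + 16 = 241
Since D > 0: two distinct irrational roots


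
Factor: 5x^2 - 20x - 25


Roots satisfy r1 + r2 = -b/a = 4 and r1*r2 = c/a = -5.
So r1 = -1, r2 = 5.
5x^2 - 20x - 25 = 5(x - r1)(x - r2) = 5(x + 1)(x - 5)


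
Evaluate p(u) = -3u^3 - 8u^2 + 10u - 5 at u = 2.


Using direct substitution:
  -3 * (2)^3 = -24
  -8 * (2)^2 = -32
  10 * (2)^1 = 20
  constant: -5
Sum = -24 - 32 + 20 - 5 = -41


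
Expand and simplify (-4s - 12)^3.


Expand (-4s - 12)^3 by repeated multiplication:
  (-4s - 12)^2 = 16s^2 + 96s + 144
= -64s^3 - 576s^2 - 1728s - 1728


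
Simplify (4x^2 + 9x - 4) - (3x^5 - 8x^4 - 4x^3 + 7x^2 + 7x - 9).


Distribute the minus sign:
  (4x^2 + 9x - 4)
- (3x^5 - 8x^4 - 4x^3 + 7x^2 + 7x - 9)
Negate second polynomial: -3x^5 + 8x^4 + 4x^3 - 7x^2 - 7x + 9
Add: -3x^5 + 8x^4 + 4x^3 - 3x^2 + 2x + 5


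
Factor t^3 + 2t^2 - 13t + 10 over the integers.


Try integer roots (divisors of 10). t=1: p(1)=0.
Divide out (t - 1): quotient is t^2 + 3t - 10.
Factor the quadratic: (t - 2)(t + 5)
Result: (t - 1)(t - 2)(t + 5)


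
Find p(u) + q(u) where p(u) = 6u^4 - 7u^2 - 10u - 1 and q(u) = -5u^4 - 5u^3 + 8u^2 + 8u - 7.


Align terms by degree and add:
  6u^4 - 7u^2 - 10u - 1
  -5u^4 - 5u^3 + 8u^2 + 8u - 7
= u^4 - 5u^3 + u^2 - 2u - 8


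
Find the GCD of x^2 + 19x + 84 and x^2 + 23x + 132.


Factor each:
  x^2 + 19x + 84 = (x + 12)(x + 7)
  x^2 + 23x + 132 = (x + 12)(x + 11)
Common monic factor: x + 12


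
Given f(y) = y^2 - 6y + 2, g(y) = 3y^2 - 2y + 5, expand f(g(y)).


Substitute g(y) into f:
f(g(y)) = 1*(3y^2 - 2y + 5)^2 + (-6)*(3y^2 - 2y + 5) + 2
(3y^2 - 2y + 5)^2 = 9y^4 - 12y^3 + 34y^2 - 20y + 25
Expand and combine: 9y^4 - 12y^3 + 16y^2 - 8y - 3


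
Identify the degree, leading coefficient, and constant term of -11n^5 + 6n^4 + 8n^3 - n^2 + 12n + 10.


Highest power of n is 5, with coefficient -11. Constant term is 10.
Degree = 5, leading coefficient = -11, constant term = 10


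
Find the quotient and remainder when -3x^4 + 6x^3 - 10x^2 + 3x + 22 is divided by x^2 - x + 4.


(-3x^4 + 6x^3 - 10x^2 + 3x + 22) / (x^2 - x + 4)
Step 1: -3x^2 * (x^2 - x + 4) = -3x^4 + 3x^3 - 12x^2; subtract.
Step 2: 3x * (x^2 - x + 4) = 3x^3 - 3x^2 + 12x; subtract.
Step 3: 5 * (x^2 - x + 4) = 5x^2 - 5x + 20; subtract.
Quotient: -3x^2 + 3x + 5, Remainder: -4x + 2


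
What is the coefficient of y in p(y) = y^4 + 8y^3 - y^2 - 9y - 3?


Read off the coefficient of y: -9


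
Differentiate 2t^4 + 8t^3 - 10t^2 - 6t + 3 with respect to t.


Apply the power rule term by term:
  d/dt(2t^4) = 8t^3
  d/dt(8t^3) = 24t^2
  d/dt(-10t^2) = -20t
  d/dt(-6t) = -6
  d/dt(3) = 0
p'(t) = 8t^3 + 24t^2 - 20t - 6


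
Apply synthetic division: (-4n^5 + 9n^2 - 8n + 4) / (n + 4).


Synthetic division with c = -4. Coefficients: -4, 0, 0, 9, -8, 4
Bring down -4.
  -4 * -4 = 16; 16 + 0 = 16
  16 * -4 = -64; -64 + 0 = -64
  -64 * -4 = 256; 256 + 9 = 265
  265 * -4 = -1060; -1060 - 8 = -1068
  -1068 * -4 = 4272; 4272 + 4 = 4276
Quotient: -4n^4 + 16n^3 - 64n^2 + 265n - 1068, Remainder: 4276


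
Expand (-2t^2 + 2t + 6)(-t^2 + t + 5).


Distribute each term of the first polynomial:
  (-2t^2)(-t^2 + t + 5) = 2t^4 - 2t^3 - 10t^2
  (2t)(-t^2 + t + 5) = -2t^3 + 2t^2 + 10t
  (6)(-t^2 + t + 5) = -6t^2 + 6t + 30
Sum: 2t^4 - 4t^3 - 14t^2 + 16t + 30


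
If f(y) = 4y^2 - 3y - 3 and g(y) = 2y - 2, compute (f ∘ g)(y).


Substitute g(y) into f:
f(g(y)) = 4*(2y - 2)^2 + (-3)*(2y - 2) + (-3)
(2y - 2)^2 = 4y^2 - 8y + 4
Expand and combine: 16y^2 - 38y + 19


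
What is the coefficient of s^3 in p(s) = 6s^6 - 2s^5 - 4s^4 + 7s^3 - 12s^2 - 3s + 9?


Read off the coefficient of s^3: 7


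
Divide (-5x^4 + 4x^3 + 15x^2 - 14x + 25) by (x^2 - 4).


(-5x^4 + 4x^3 + 15x^2 - 14x + 25) / (x^2 - 4)
Step 1: -5x^2 * (x^2 - 4) = -5x^4 + 20x^2; subtract.
Step 2: 4x * (x^2 - 4) = 4x^3 - 16x; subtract.
Step 3: -5 * (x^2 - 4) = -5x^2 + 20; subtract.
Quotient: -5x^2 + 4x - 5, Remainder: 2x + 5


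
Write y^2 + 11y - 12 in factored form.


Roots satisfy r1 + r2 = -b/a = -11 and r1*r2 = c/a = -12.
So r1 = 1, r2 = -12.
y^2 + 11y - 12 = (y - r1)(y - r2) = (y - 1)(y + 12)


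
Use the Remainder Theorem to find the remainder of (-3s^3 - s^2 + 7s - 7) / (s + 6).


By the Remainder Theorem, the remainder equals p(-6):
  -3*(-6)^3 = 648
  -1*(-6)^2 = -36
  7*(-6)^1 = -42
  constant: -7
Sum: 648 - 36 - 42 - 7 = 563


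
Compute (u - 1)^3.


Expand (u - 1)^3 by repeated multiplication:
  (u - 1)^2 = u^2 - 2u + 1
= u^3 - 3u^2 + 3u - 1


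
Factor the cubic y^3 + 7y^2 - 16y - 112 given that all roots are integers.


Try integer roots (divisors of -112). y=4: p(4)=0.
Divide out (y - 4): quotient is y^2 + 11y + 28.
Factor the quadratic: (y + 4)(y + 7)
Result: (y - 4)(y + 4)(y + 7)


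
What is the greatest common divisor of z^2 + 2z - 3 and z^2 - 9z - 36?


Factor each:
  z^2 + 2z - 3 = (z + 3)(z - 1)
  z^2 - 9z - 36 = (z + 3)(z - 12)
Common monic factor: z + 3


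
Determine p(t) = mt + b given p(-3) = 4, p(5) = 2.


p(t) = mt + b. Using p(-3)=4, p(5)=2:
m = (4 - 2)/(-3 - 5) = 2/-8 = -1/4
b = 4 - m*(-3) = 4 - 3/4 = 13/4
p(t) = -(1/4)t + (13/4)


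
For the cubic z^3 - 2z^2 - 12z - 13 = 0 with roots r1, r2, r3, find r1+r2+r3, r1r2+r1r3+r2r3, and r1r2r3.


Monic cubic z^3+bz^2+cz+d=0: sum=-b, pairwise sum=c, product=-d.
b=-2, c=-12, d=-13
r1+r2+r3 = 2
r1r2+r1r3+r2r3 = -12
r1r2r3 = 13


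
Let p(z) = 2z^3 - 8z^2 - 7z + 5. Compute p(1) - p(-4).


p(1) = -8
p(-4) = -223
p(1) - p(-4) = -8 + 223 = 215


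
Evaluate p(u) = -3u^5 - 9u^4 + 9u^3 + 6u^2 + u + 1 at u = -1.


Using direct substitution:
  -3 * (-1)^5 = 3
  -9 * (-1)^4 = -9
  9 * (-1)^3 = -9
  6 * (-1)^2 = 6
  1 * (-1)^1 = -1
  constant: 1
Sum = 3 - 9 - 9 + 6 - 1 + 1 = -9


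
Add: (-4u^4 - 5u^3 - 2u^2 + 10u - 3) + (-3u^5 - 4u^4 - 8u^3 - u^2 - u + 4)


Align terms by degree and add:
  -4u^4 - 5u^3 - 2u^2 + 10u - 3
  -3u^5 - 4u^4 - 8u^3 - u^2 - u + 4
= -3u^5 - 8u^4 - 13u^3 - 3u^2 + 9u + 1


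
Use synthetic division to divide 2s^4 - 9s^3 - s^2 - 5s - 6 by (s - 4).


Synthetic division with c = 4. Coefficients: 2, -9, -1, -5, -6
Bring down 2.
  2 * 4 = 8; 8 - 9 = -1
  -1 * 4 = -4; -4 - 1 = -5
  -5 * 4 = -20; -20 - 5 = -25
  -25 * 4 = -100; -100 - 6 = -106
Quotient: 2s^3 - s^2 - 5s - 25, Remainder: -106


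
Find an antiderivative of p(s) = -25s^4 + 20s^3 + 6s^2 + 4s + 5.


Reverse power rule on each term:
  ∫ -25s^4 ds = -5s^5
  ∫ 20s^3 ds = 5s^4
  ∫ 6s^2 ds = 2s^3
  ∫ 4s ds = 2s^2
  ∫ 5 ds = 5s
F(s) = -5s^5 + 5s^4 + 2s^3 + 2s^2 + 5s + C


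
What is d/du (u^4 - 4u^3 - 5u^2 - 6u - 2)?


Apply the power rule term by term:
  d/du(u^4) = 4u^3
  d/du(-4u^3) = -12u^2
  d/du(-5u^2) = -10u
  d/du(-6u) = -6
  d/du(-2) = 0
p'(u) = 4u^3 - 12u^2 - 10u - 6


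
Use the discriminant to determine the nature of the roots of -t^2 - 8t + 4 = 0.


D = b^2 - 4ac = (-8)^2 - 4(-1)(4) = 64 + 16 = 80
Since D > 0: two distinct irrational roots


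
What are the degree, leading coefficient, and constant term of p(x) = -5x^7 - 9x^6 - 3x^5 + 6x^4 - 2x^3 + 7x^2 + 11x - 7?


Highest power of x is 7, with coefficient -5. Constant term is -7.
Degree = 7, leading coefficient = -5, constant term = -7


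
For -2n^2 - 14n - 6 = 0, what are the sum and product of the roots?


For an^2+bn+c=0: sum = -b/a, product = c/a.
a=-2, b=-14, c=-6
Sum = -(-14)/-2 = -7
Product = (-6)/-2 = 3


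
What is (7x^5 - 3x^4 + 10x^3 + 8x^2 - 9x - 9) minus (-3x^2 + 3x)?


Distribute the minus sign:
  (7x^5 - 3x^4 + 10x^3 + 8x^2 - 9x - 9)
- (-3x^2 + 3x)
Negate second polynomial: 3x^2 - 3x
Add: 7x^5 - 3x^4 + 10x^3 + 11x^2 - 12x - 9


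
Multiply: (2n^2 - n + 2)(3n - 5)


Distribute each term of the first polynomial:
  (2n^2)(3n - 5) = 6n^3 - 10n^2
  (-n)(3n - 5) = -3n^2 + 5n
  (2)(3n - 5) = 6n - 10
Sum: 6n^3 - 13n^2 + 11n - 10


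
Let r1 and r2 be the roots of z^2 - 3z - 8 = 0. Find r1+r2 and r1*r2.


For az^2+bz+c=0: sum = -b/a, product = c/a.
a=1, b=-3, c=-8
Sum = -(-3)/1 = 3
Product = (-8)/1 = -8


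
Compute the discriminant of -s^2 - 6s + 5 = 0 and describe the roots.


D = b^2 - 4ac = (-6)^2 - 4(-1)(5) = 36 + 20 = 56
Since D > 0: two distinct irrational roots


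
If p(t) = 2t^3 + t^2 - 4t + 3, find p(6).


Using direct substitution:
  2 * (6)^3 = 432
  1 * (6)^2 = 36
  -4 * (6)^1 = -24
  constant: 3
Sum = 432 + 36 - 24 + 3 = 447


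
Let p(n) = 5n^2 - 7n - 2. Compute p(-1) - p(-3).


p(-1) = 10
p(-3) = 64
p(-1) - p(-3) = 10 - 64 = -54


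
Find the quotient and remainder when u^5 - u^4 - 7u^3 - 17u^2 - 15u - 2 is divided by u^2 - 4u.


(u^5 - u^4 - 7u^3 - 17u^2 - 15u - 2) / (u^2 - 4u)
Step 1: u^3 * (u^2 - 4u) = u^5 - 4u^4; subtract.
Step 2: 3u^2 * (u^2 - 4u) = 3u^4 - 12u^3; subtract.
Step 3: 5u * (u^2 - 4u) = 5u^3 - 20u^2; subtract.
Step 4: 3 * (u^2 - 4u) = 3u^2 - 12u; subtract.
Quotient: u^3 + 3u^2 + 5u + 3, Remainder: -3u - 2


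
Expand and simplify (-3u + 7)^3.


Expand (-3u + 7)^3 by repeated multiplication:
  (-3u + 7)^2 = 9u^2 - 42u + 49
= -27u^3 + 189u^2 - 441u + 343


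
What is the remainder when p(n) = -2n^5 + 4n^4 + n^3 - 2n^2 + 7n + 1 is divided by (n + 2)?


By the Remainder Theorem, the remainder equals p(-2):
  -2*(-2)^5 = 64
  4*(-2)^4 = 64
  1*(-2)^3 = -8
  -2*(-2)^2 = -8
  7*(-2)^1 = -14
  constant: 1
Sum: 64 + 64 - 8 - 8 - 14 + 1 = 99


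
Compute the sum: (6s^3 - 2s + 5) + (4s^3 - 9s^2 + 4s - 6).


Align terms by degree and add:
  6s^3 - 2s + 5
+ 4s^3 - 9s^2 + 4s - 6
= 10s^3 - 9s^2 + 2s - 1


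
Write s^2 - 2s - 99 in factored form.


Roots satisfy r1 + r2 = -b/a = 2 and r1*r2 = c/a = -99.
So r1 = -9, r2 = 11.
s^2 - 2s - 99 = (s - r1)(s - r2) = (s + 9)(s - 11)


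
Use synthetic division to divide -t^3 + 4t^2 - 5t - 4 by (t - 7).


Synthetic division with c = 7. Coefficients: -1, 4, -5, -4
Bring down -1.
  -1 * 7 = -7; -7 + 4 = -3
  -3 * 7 = -21; -21 - 5 = -26
  -26 * 7 = -182; -182 - 4 = -186
Quotient: -t^2 - 3t - 26, Remainder: -186


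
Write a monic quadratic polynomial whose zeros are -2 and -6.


p(x) = (x + 2)(x + 6)
Expand: x^2 + 8x + 12


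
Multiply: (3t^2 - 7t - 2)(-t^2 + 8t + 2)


Distribute each term of the first polynomial:
  (3t^2)(-t^2 + 8t + 2) = -3t^4 + 24t^3 + 6t^2
  (-7t)(-t^2 + 8t + 2) = 7t^3 - 56t^2 - 14t
  (-2)(-t^2 + 8t + 2) = 2t^2 - 16t - 4
Sum: -3t^4 + 31t^3 - 48t^2 - 30t - 4


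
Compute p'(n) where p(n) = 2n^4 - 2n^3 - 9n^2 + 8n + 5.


Apply the power rule term by term:
  d/dn(2n^4) = 8n^3
  d/dn(-2n^3) = -6n^2
  d/dn(-9n^2) = -18n
  d/dn(8n) = 8
  d/dn(5) = 0
p'(n) = 8n^3 - 6n^2 - 18n + 8


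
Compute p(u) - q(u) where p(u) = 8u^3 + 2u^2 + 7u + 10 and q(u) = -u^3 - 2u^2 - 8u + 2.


Distribute the minus sign:
  (8u^3 + 2u^2 + 7u + 10)
- (-u^3 - 2u^2 - 8u + 2)
Negate second polynomial: u^3 + 2u^2 + 8u - 2
Add: 9u^3 + 4u^2 + 15u + 8


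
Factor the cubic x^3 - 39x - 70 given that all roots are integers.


Try integer roots (divisors of -70). x=-5: p(-5)=0.
Divide out (x + 5): quotient is x^2 - 5x - 14.
Factor the quadratic: (x + 2)(x - 7)
Result: (x + 5)(x + 2)(x - 7)


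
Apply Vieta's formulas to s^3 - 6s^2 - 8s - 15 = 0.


Monic cubic s^3+bs^2+cs+d=0: sum=-b, pairwise sum=c, product=-d.
b=-6, c=-8, d=-15
r1+r2+r3 = 6
r1r2+r1r3+r2r3 = -8
r1r2r3 = 15


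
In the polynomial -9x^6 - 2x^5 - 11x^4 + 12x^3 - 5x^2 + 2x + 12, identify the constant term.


Read off the constant term: 12


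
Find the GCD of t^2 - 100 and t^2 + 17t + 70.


Factor each:
  t^2 - 100 = (t + 10)(t - 10)
  t^2 + 17t + 70 = (t + 10)(t + 7)
Common monic factor: t + 10


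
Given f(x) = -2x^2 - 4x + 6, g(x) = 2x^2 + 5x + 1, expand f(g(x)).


Substitute g(x) into f:
f(g(x)) = -2*(2x^2 + 5x + 1)^2 + (-4)*(2x^2 + 5x + 1) + 6
(2x^2 + 5x + 1)^2 = 4x^4 + 20x^3 + 29x^2 + 10x + 1
Expand and combine: -8x^4 - 40x^3 - 66x^2 - 40x


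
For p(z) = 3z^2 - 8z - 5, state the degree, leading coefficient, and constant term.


Highest power of z is 2, with coefficient 3. Constant term is -5.
Degree = 2, leading coefficient = 3, constant term = -5


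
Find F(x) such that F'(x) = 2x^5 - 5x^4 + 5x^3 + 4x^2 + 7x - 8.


Reverse power rule on each term:
  ∫ 2x^5 dx = (1/3)x^6
  ∫ -5x^4 dx = -x^5
  ∫ 5x^3 dx = (5/4)x^4
  ∫ 4x^2 dx = (4/3)x^3
  ∫ 7x dx = (7/2)x^2
  ∫ -8 dx = -8x
F(x) = (1/3)x^6 - x^5 + (5/4)x^4 + (4/3)x^3 + (7/2)x^2 - 8x + C


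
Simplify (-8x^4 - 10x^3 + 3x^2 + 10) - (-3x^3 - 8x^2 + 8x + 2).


Distribute the minus sign:
  (-8x^4 - 10x^3 + 3x^2 + 10)
- (-3x^3 - 8x^2 + 8x + 2)
Negate second polynomial: 3x^3 + 8x^2 - 8x - 2
Add: -8x^4 - 7x^3 + 11x^2 - 8x + 8


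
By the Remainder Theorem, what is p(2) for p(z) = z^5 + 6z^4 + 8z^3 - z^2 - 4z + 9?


By the Remainder Theorem, the remainder equals p(2):
  1*(2)^5 = 32
  6*(2)^4 = 96
  8*(2)^3 = 64
  -1*(2)^2 = -4
  -4*(2)^1 = -8
  constant: 9
Sum: 32 + 96 + 64 - 4 - 8 + 9 = 189


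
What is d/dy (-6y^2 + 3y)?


Apply the power rule term by term:
  d/dy(-6y^2) = -12y
  d/dy(3y) = 3
p'(y) = -12y + 3


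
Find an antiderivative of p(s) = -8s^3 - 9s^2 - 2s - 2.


Reverse power rule on each term:
  ∫ -8s^3 ds = -2s^4
  ∫ -9s^2 ds = -3s^3
  ∫ -2s ds = -s^2
  ∫ -2 ds = -2s
F(s) = -2s^4 - 3s^3 - s^2 - 2s + C


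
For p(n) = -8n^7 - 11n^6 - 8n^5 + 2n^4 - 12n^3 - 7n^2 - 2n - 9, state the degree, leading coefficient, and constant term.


Highest power of n is 7, with coefficient -8. Constant term is -9.
Degree = 7, leading coefficient = -8, constant term = -9


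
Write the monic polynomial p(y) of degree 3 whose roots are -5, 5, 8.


p(y) = (y + 5)(y - 5)(y - 8)
Expand: y^3 - 8y^2 - 25y + 200


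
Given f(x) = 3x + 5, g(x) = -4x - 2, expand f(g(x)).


Substitute g(x) into f:
f(g(x)) = 3*(-4x - 2) + 5
Expand and combine: -12x - 1


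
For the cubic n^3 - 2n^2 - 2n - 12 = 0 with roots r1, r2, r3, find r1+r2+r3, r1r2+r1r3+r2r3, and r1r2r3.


Monic cubic n^3+bn^2+cn+d=0: sum=-b, pairwise sum=c, product=-d.
b=-2, c=-2, d=-12
r1+r2+r3 = 2
r1r2+r1r3+r2r3 = -2
r1r2r3 = 12


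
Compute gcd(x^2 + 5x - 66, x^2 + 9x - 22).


Factor each:
  x^2 + 5x - 66 = (x + 11)(x - 6)
  x^2 + 9x - 22 = (x + 11)(x - 2)
Common monic factor: x + 11


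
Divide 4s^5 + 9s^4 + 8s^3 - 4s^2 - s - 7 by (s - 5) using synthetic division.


Synthetic division with c = 5. Coefficients: 4, 9, 8, -4, -1, -7
Bring down 4.
  4 * 5 = 20; 20 + 9 = 29
  29 * 5 = 145; 145 + 8 = 153
  153 * 5 = 765; 765 - 4 = 761
  761 * 5 = 3805; 3805 - 1 = 3804
  3804 * 5 = 19020; 19020 - 7 = 19013
Quotient: 4s^4 + 29s^3 + 153s^2 + 761s + 3804, Remainder: 19013


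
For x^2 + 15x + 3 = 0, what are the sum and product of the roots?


For ax^2+bx+c=0: sum = -b/a, product = c/a.
a=1, b=15, c=3
Sum = -(15)/1 = -15
Product = (3)/1 = 3


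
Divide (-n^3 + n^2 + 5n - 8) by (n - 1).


(-n^3 + n^2 + 5n - 8) / (n - 1)
Step 1: -n^2 * (n - 1) = -n^3 + n^2; subtract.
Step 2: 0 * (n - 1) = 0; subtract.
Step 3: 5 * (n - 1) = 5n - 5; subtract.
Quotient: -n^2 + 5, Remainder: -3


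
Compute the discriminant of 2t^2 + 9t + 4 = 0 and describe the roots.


D = b^2 - 4ac = (9)^2 - 4(2)(4) = 81 - 32 = 49
Since D > 0: two distinct rational roots


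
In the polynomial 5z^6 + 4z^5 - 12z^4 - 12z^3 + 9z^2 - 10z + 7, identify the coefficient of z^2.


Read off the coefficient of z^2: 9


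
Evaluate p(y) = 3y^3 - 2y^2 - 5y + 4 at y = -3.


Using direct substitution:
  3 * (-3)^3 = -81
  -2 * (-3)^2 = -18
  -5 * (-3)^1 = 15
  constant: 4
Sum = -81 - 18 + 15 + 4 = -80


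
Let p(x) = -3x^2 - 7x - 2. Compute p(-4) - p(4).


p(-4) = -22
p(4) = -78
p(-4) - p(4) = -22 + 78 = 56


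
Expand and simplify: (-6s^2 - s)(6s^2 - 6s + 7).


Distribute each term of the first polynomial:
  (-6s^2)(6s^2 - 6s + 7) = -36s^4 + 36s^3 - 42s^2
  (-s)(6s^2 - 6s + 7) = -6s^3 + 6s^2 - 7s
Sum: -36s^4 + 30s^3 - 36s^2 - 7s


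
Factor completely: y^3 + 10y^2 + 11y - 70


Try integer roots (divisors of -70). y=2: p(2)=0.
Divide out (y - 2): quotient is y^2 + 12y + 35.
Factor the quadratic: (y + 5)(y + 7)
Result: (y - 2)(y + 5)(y + 7)


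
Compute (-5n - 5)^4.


Expand (-5n - 5)^4 by repeated multiplication:
  (-5n - 5)^2 = 25n^2 + 50n + 25
  (-5n - 5)^3 = -125n^3 - 375n^2 - 375n - 125
= 625n^4 + 2500n^3 + 3750n^2 + 2500n + 625


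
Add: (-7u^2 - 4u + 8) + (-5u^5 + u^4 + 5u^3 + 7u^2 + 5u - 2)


Align terms by degree and add:
  -7u^2 - 4u + 8
  -5u^5 + u^4 + 5u^3 + 7u^2 + 5u - 2
= -5u^5 + u^4 + 5u^3 + u + 6


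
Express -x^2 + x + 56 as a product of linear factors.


Roots satisfy r1 + r2 = -b/a = 1 and r1*r2 = c/a = -56.
So r1 = -7, r2 = 8.
-x^2 + x + 56 = -(x - r1)(x - r2) = -(x + 7)(x - 8)


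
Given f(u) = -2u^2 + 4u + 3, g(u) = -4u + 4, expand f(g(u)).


Substitute g(u) into f:
f(g(u)) = -2*(-4u + 4)^2 + 4*(-4u + 4) + 3
(-4u + 4)^2 = 16u^2 - 32u + 16
Expand and combine: -32u^2 + 48u - 13


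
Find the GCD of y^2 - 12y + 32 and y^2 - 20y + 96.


Factor each:
  y^2 - 12y + 32 = (y - 8)(y - 4)
  y^2 - 20y + 96 = (y - 8)(y - 12)
Common monic factor: y - 8


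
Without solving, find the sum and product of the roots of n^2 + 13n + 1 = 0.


For an^2+bn+c=0: sum = -b/a, product = c/a.
a=1, b=13, c=1
Sum = -(13)/1 = -13
Product = (1)/1 = 1


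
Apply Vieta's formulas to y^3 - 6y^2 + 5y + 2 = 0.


Monic cubic y^3+by^2+cy+d=0: sum=-b, pairwise sum=c, product=-d.
b=-6, c=5, d=2
r1+r2+r3 = 6
r1r2+r1r3+r2r3 = 5
r1r2r3 = -2


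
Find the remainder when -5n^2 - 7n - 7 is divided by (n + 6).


By the Remainder Theorem, the remainder equals p(-6):
  -5*(-6)^2 = -180
  -7*(-6)^1 = 42
  constant: -7
Sum: -180 + 42 - 7 = -145


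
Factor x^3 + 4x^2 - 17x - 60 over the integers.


Try integer roots (divisors of -60). x=-5: p(-5)=0.
Divide out (x + 5): quotient is x^2 - x - 12.
Factor the quadratic: (x - 4)(x + 3)
Result: (x + 5)(x - 4)(x + 3)


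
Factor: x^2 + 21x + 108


Roots satisfy r1 + r2 = -b/a = -21 and r1*r2 = c/a = 108.
So r1 = -9, r2 = -12.
x^2 + 21x + 108 = (x - r1)(x - r2) = (x + 9)(x + 12)


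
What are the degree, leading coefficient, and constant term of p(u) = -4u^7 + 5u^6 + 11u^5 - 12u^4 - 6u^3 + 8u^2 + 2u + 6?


Highest power of u is 7, with coefficient -4. Constant term is 6.
Degree = 7, leading coefficient = -4, constant term = 6


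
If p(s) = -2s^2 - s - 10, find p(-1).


Using direct substitution:
  -2 * (-1)^2 = -2
  -1 * (-1)^1 = 1
  constant: -10
Sum = -2 + 1 - 10 = -11


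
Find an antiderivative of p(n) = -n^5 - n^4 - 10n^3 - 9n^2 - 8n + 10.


Reverse power rule on each term:
  ∫ -n^5 dn = -(1/6)n^6
  ∫ -n^4 dn = -(1/5)n^5
  ∫ -10n^3 dn = -(5/2)n^4
  ∫ -9n^2 dn = -3n^3
  ∫ -8n dn = -4n^2
  ∫ 10 dn = 10n
F(n) = -(1/6)n^6 - (1/5)n^5 - (5/2)n^4 - 3n^3 - 4n^2 + 10n + C


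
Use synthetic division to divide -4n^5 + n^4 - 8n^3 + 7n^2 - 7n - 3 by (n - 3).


Synthetic division with c = 3. Coefficients: -4, 1, -8, 7, -7, -3
Bring down -4.
  -4 * 3 = -12; -12 + 1 = -11
  -11 * 3 = -33; -33 - 8 = -41
  -41 * 3 = -123; -123 + 7 = -116
  -116 * 3 = -348; -348 - 7 = -355
  -355 * 3 = -1065; -1065 - 3 = -1068
Quotient: -4n^4 - 11n^3 - 41n^2 - 116n - 355, Remainder: -1068


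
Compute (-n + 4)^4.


Expand (-n + 4)^4 by repeated multiplication:
  (-n + 4)^2 = n^2 - 8n + 16
  (-n + 4)^3 = -n^3 + 12n^2 - 48n + 64
= n^4 - 16n^3 + 96n^2 - 256n + 256


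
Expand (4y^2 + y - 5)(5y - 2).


Distribute each term of the first polynomial:
  (4y^2)(5y - 2) = 20y^3 - 8y^2
  (y)(5y - 2) = 5y^2 - 2y
  (-5)(5y - 2) = -25y + 10
Sum: 20y^3 - 3y^2 - 27y + 10


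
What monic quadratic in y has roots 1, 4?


p(y) = (y - 1)(y - 4)
Expand: y^2 - 5y + 4


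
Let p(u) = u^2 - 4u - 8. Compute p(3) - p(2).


p(3) = -11
p(2) = -12
p(3) - p(2) = -11 + 12 = 1


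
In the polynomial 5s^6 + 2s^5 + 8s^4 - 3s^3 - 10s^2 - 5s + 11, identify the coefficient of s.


Read off the coefficient of s: -5


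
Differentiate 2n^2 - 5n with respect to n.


Apply the power rule term by term:
  d/dn(2n^2) = 4n
  d/dn(-5n) = -5
p'(n) = 4n - 5


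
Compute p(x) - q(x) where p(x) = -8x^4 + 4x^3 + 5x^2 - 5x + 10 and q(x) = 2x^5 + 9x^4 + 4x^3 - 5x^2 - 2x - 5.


Distribute the minus sign:
  (-8x^4 + 4x^3 + 5x^2 - 5x + 10)
- (2x^5 + 9x^4 + 4x^3 - 5x^2 - 2x - 5)
Negate second polynomial: -2x^5 - 9x^4 - 4x^3 + 5x^2 + 2x + 5
Add: -2x^5 - 17x^4 + 10x^2 - 3x + 15


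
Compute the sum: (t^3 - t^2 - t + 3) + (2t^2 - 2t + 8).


Align terms by degree and add:
  t^3 - t^2 - t + 3
+ 2t^2 - 2t + 8
= t^3 + t^2 - 3t + 11


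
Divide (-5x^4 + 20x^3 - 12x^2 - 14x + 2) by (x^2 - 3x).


(-5x^4 + 20x^3 - 12x^2 - 14x + 2) / (x^2 - 3x)
Step 1: -5x^2 * (x^2 - 3x) = -5x^4 + 15x^3; subtract.
Step 2: 5x * (x^2 - 3x) = 5x^3 - 15x^2; subtract.
Step 3: 3 * (x^2 - 3x) = 3x^2 - 9x; subtract.
Quotient: -5x^2 + 5x + 3, Remainder: -5x + 2


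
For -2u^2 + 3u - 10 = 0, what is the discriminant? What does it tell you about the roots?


D = b^2 - 4ac = (3)^2 - 4(-2)(-10) = 9 - 80 = -71
Since D < 0: two complex conjugate roots (no real roots)


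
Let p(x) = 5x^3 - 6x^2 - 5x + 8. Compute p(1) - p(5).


p(1) = 2
p(5) = 458
p(1) - p(5) = 2 - 458 = -456


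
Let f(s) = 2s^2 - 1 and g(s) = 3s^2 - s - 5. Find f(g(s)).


Substitute g(s) into f:
f(g(s)) = 2*(3s^2 - s - 5)^2 + (-1)
(3s^2 - s - 5)^2 = 9s^4 - 6s^3 - 29s^2 + 10s + 25
Expand and combine: 18s^4 - 12s^3 - 58s^2 + 20s + 49


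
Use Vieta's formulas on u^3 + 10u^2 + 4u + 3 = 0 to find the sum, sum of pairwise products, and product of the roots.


Monic cubic u^3+bu^2+cu+d=0: sum=-b, pairwise sum=c, product=-d.
b=10, c=4, d=3
r1+r2+r3 = -10
r1r2+r1r3+r2r3 = 4
r1r2r3 = -3


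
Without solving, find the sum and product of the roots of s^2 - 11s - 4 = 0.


For as^2+bs+c=0: sum = -b/a, product = c/a.
a=1, b=-11, c=-4
Sum = -(-11)/1 = 11
Product = (-4)/1 = -4


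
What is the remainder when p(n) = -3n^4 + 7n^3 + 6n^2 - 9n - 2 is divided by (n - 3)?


By the Remainder Theorem, the remainder equals p(3):
  -3*(3)^4 = -243
  7*(3)^3 = 189
  6*(3)^2 = 54
  -9*(3)^1 = -27
  constant: -2
Sum: -243 + 189 + 54 - 27 - 2 = -29


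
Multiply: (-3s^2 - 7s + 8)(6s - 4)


Distribute each term of the first polynomial:
  (-3s^2)(6s - 4) = -18s^3 + 12s^2
  (-7s)(6s - 4) = -42s^2 + 28s
  (8)(6s - 4) = 48s - 32
Sum: -18s^3 - 30s^2 + 76s - 32


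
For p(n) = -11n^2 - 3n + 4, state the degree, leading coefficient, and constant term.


Highest power of n is 2, with coefficient -11. Constant term is 4.
Degree = 2, leading coefficient = -11, constant term = 4


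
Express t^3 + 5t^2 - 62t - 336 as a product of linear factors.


Try integer roots (divisors of -336). t=-7: p(-7)=0.
Divide out (t + 7): quotient is t^2 - 2t - 48.
Factor the quadratic: (t - 8)(t + 6)
Result: (t + 7)(t - 8)(t + 6)


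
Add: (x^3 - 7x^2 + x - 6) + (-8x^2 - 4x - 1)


Align terms by degree and add:
  x^3 - 7x^2 + x - 6
  -8x^2 - 4x - 1
= x^3 - 15x^2 - 3x - 7


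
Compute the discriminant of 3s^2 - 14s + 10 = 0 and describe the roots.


D = b^2 - 4ac = (-14)^2 - 4(3)(10) = 196 - 120 = 76
Since D > 0: two distinct irrational roots


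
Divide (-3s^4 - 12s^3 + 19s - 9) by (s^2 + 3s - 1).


(-3s^4 - 12s^3 + 19s - 9) / (s^2 + 3s - 1)
Step 1: -3s^2 * (s^2 + 3s - 1) = -3s^4 - 9s^3 + 3s^2; subtract.
Step 2: -3s * (s^2 + 3s - 1) = -3s^3 - 9s^2 + 3s; subtract.
Step 3: 6 * (s^2 + 3s - 1) = 6s^2 + 18s - 6; subtract.
Quotient: -3s^2 - 3s + 6, Remainder: -2s - 3


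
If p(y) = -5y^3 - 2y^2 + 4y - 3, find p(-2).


Using direct substitution:
  -5 * (-2)^3 = 40
  -2 * (-2)^2 = -8
  4 * (-2)^1 = -8
  constant: -3
Sum = 40 - 8 - 8 - 3 = 21


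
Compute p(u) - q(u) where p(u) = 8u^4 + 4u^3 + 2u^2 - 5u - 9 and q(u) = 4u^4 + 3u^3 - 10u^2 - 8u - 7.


Distribute the minus sign:
  (8u^4 + 4u^3 + 2u^2 - 5u - 9)
- (4u^4 + 3u^3 - 10u^2 - 8u - 7)
Negate second polynomial: -4u^4 - 3u^3 + 10u^2 + 8u + 7
Add: 4u^4 + u^3 + 12u^2 + 3u - 2


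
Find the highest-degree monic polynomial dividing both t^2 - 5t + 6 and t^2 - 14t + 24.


Factor each:
  t^2 - 5t + 6 = (t - 2)(t - 3)
  t^2 - 14t + 24 = (t - 2)(t - 12)
Common monic factor: t - 2


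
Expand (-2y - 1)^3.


Expand (-2y - 1)^3 by repeated multiplication:
  (-2y - 1)^2 = 4y^2 + 4y + 1
= -8y^3 - 12y^2 - 6y - 1


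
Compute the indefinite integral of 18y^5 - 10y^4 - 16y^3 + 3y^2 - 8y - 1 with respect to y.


Reverse power rule on each term:
  ∫ 18y^5 dy = 3y^6
  ∫ -10y^4 dy = -2y^5
  ∫ -16y^3 dy = -4y^4
  ∫ 3y^2 dy = y^3
  ∫ -8y dy = -4y^2
  ∫ -1 dy = -y
F(y) = 3y^6 - 2y^5 - 4y^4 + y^3 - 4y^2 - y + C


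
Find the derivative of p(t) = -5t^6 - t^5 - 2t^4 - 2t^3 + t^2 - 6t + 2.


Apply the power rule term by term:
  d/dt(-5t^6) = -30t^5
  d/dt(-t^5) = -5t^4
  d/dt(-2t^4) = -8t^3
  d/dt(-2t^3) = -6t^2
  d/dt(t^2) = 2t
  d/dt(-6t) = -6
  d/dt(2) = 0
p'(t) = -30t^5 - 5t^4 - 8t^3 - 6t^2 + 2t - 6


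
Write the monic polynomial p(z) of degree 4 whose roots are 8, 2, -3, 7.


p(z) = (z - 8)(z - 2)(z + 3)(z - 7)
Expand: z^4 - 14z^3 + 35z^2 + 146z - 336


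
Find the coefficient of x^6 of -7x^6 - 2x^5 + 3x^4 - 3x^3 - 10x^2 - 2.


Read off the coefficient of x^6: -7


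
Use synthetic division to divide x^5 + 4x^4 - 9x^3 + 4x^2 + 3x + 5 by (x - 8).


Synthetic division with c = 8. Coefficients: 1, 4, -9, 4, 3, 5
Bring down 1.
  1 * 8 = 8; 8 + 4 = 12
  12 * 8 = 96; 96 - 9 = 87
  87 * 8 = 696; 696 + 4 = 700
  700 * 8 = 5600; 5600 + 3 = 5603
  5603 * 8 = 44824; 44824 + 5 = 44829
Quotient: x^4 + 12x^3 + 87x^2 + 700x + 5603, Remainder: 44829


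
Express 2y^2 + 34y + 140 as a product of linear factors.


Roots satisfy r1 + r2 = -b/a = -17 and r1*r2 = c/a = 70.
So r1 = -10, r2 = -7.
2y^2 + 34y + 140 = 2(y - r1)(y - r2) = 2(y + 10)(y + 7)


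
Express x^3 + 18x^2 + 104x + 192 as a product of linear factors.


Try integer roots (divisors of 192). x=-4: p(-4)=0.
Divide out (x + 4): quotient is x^2 + 14x + 48.
Factor the quadratic: (x + 6)(x + 8)
Result: (x + 4)(x + 6)(x + 8)


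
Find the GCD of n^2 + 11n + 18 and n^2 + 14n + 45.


Factor each:
  n^2 + 11n + 18 = (n + 9)(n + 2)
  n^2 + 14n + 45 = (n + 9)(n + 5)
Common monic factor: n + 9


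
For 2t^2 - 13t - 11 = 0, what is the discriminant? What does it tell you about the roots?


D = b^2 - 4ac = (-13)^2 - 4(2)(-11) = 169 + 88 = 257
Since D > 0: two distinct irrational roots


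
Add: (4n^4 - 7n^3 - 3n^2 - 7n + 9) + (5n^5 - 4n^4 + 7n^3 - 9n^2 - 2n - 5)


Align terms by degree and add:
  4n^4 - 7n^3 - 3n^2 - 7n + 9
+ 5n^5 - 4n^4 + 7n^3 - 9n^2 - 2n - 5
= 5n^5 - 12n^2 - 9n + 4


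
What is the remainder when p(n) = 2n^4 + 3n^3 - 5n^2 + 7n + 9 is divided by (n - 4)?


By the Remainder Theorem, the remainder equals p(4):
  2*(4)^4 = 512
  3*(4)^3 = 192
  -5*(4)^2 = -80
  7*(4)^1 = 28
  constant: 9
Sum: 512 + 192 - 80 + 28 + 9 = 661


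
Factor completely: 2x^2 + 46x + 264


Roots satisfy r1 + r2 = -b/a = -23 and r1*r2 = c/a = 132.
So r1 = -11, r2 = -12.
2x^2 + 46x + 264 = 2(x - r1)(x - r2) = 2(x + 11)(x + 12)


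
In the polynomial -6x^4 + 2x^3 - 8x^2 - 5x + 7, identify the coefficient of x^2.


Read off the coefficient of x^2: -8


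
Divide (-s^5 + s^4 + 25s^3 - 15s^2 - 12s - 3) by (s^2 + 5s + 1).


(-s^5 + s^4 + 25s^3 - 15s^2 - 12s - 3) / (s^2 + 5s + 1)
Step 1: -s^3 * (s^2 + 5s + 1) = -s^5 - 5s^4 - s^3; subtract.
Step 2: 6s^2 * (s^2 + 5s + 1) = 6s^4 + 30s^3 + 6s^2; subtract.
Step 3: -4s * (s^2 + 5s + 1) = -4s^3 - 20s^2 - 4s; subtract.
Step 4: -1 * (s^2 + 5s + 1) = -s^2 - 5s - 1; subtract.
Quotient: -s^3 + 6s^2 - 4s - 1, Remainder: -3s - 2


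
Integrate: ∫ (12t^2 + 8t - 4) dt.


Reverse power rule on each term:
  ∫ 12t^2 dt = 4t^3
  ∫ 8t dt = 4t^2
  ∫ -4 dt = -4t
F(t) = 4t^3 + 4t^2 - 4t + C


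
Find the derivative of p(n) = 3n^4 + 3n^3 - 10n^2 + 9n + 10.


Apply the power rule term by term:
  d/dn(3n^4) = 12n^3
  d/dn(3n^3) = 9n^2
  d/dn(-10n^2) = -20n
  d/dn(9n) = 9
  d/dn(10) = 0
p'(n) = 12n^3 + 9n^2 - 20n + 9


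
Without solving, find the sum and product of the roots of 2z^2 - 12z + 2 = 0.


For az^2+bz+c=0: sum = -b/a, product = c/a.
a=2, b=-12, c=2
Sum = -(-12)/2 = 6
Product = (2)/2 = 1


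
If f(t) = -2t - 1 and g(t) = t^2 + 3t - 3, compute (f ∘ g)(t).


Substitute g(t) into f:
f(g(t)) = -2*(t^2 + 3t - 3) + (-1)
Expand and combine: -2t^2 - 6t + 5


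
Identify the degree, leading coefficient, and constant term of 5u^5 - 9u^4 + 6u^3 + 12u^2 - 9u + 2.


Highest power of u is 5, with coefficient 5. Constant term is 2.
Degree = 5, leading coefficient = 5, constant term = 2


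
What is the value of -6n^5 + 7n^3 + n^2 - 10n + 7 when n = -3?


Using direct substitution:
  -6 * (-3)^5 = 1458
  0 * (-3)^4 = 0
  7 * (-3)^3 = -189
  1 * (-3)^2 = 9
  -10 * (-3)^1 = 30
  constant: 7
Sum = 1458 + 0 - 189 + 9 + 30 + 7 = 1315


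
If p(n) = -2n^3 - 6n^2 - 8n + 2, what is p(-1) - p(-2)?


p(-1) = 6
p(-2) = 10
p(-1) - p(-2) = 6 - 10 = -4
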